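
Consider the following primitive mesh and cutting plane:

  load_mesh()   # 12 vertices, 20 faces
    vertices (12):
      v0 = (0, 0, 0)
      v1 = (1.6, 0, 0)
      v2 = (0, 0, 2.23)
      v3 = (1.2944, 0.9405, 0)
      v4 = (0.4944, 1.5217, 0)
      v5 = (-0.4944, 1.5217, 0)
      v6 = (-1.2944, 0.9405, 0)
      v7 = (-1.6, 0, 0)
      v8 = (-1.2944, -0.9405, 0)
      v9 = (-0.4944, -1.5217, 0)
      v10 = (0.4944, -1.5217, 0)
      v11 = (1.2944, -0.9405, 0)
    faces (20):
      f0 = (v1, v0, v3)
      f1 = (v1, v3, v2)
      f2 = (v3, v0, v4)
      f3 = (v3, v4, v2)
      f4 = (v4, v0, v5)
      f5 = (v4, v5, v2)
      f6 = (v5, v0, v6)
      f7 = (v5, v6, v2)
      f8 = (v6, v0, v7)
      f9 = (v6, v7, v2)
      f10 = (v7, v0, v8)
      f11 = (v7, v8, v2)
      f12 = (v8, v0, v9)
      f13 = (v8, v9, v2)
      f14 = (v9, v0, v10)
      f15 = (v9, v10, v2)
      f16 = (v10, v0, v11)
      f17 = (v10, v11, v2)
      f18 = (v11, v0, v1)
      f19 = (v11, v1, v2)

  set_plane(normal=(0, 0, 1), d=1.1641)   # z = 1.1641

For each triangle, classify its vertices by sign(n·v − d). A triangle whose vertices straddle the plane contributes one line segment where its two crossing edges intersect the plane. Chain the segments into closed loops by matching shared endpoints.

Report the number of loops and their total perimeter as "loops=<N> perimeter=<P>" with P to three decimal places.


Straddling triangles (10 of 20):
  (v1,v3,v2) [--+] → (0.6187, 0.449542, 1.1641)–(0.764771, 0, 1.1641)  len=0.4727
  (v3,v4,v2) [--+] → (0.236314, 0.727345, 1.1641)–(0.6187, 0.449542, 1.1641)  len=0.4726
  (v4,v5,v2) [--+] → (-0.236314, 0.727345, 1.1641)–(0.236314, 0.727345, 1.1641)  len=0.4726
  (v5,v6,v2) [--+] → (-0.6187, 0.449542, 1.1641)–(-0.236314, 0.727345, 1.1641)  len=0.4726
  (v6,v7,v2) [--+] → (-0.764771, 0, 1.1641)–(-0.6187, 0.449542, 1.1641)  len=0.4727
  (v7,v8,v2) [--+] → (-0.6187, -0.449542, 1.1641)–(-0.764771, 0, 1.1641)  len=0.4727
  (v8,v9,v2) [--+] → (-0.236314, -0.727345, 1.1641)–(-0.6187, -0.449542, 1.1641)  len=0.4726
  (v9,v10,v2) [--+] → (0.236314, -0.727345, 1.1641)–(-0.236314, -0.727345, 1.1641)  len=0.4726
  (v10,v11,v2) [--+] → (0.6187, -0.449542, 1.1641)–(0.236314, -0.727345, 1.1641)  len=0.4726
  (v11,v1,v2) [--+] → (0.764771, 0, 1.1641)–(0.6187, -0.449542, 1.1641)  len=0.4727

Chained into 1 loop(s):
  loop 1: 10 segments, perimeter = 4.7266
Total perimeter = 4.727

loops=1 perimeter=4.727


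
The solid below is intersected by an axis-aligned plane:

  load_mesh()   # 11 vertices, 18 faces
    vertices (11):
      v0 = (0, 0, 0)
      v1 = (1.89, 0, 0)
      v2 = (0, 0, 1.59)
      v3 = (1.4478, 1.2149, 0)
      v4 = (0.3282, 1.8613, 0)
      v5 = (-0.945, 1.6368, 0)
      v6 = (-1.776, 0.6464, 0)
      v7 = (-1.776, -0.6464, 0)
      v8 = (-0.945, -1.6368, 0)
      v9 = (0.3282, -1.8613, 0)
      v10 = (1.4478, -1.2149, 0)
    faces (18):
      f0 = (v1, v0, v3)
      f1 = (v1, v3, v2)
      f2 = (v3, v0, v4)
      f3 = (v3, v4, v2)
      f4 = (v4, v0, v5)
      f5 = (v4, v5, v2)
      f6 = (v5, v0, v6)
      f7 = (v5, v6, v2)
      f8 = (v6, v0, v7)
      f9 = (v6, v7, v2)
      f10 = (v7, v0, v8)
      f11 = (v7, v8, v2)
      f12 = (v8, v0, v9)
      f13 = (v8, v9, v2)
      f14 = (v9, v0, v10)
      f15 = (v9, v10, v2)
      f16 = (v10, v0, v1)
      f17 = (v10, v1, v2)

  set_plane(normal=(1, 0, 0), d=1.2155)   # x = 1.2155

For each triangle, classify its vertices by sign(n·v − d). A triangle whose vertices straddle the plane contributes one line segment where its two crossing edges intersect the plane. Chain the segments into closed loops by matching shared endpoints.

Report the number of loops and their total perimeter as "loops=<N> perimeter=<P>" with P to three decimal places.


Straddling triangles (8 of 18):
  (v1,v0,v3) [+-+] → (1.2155, 0, 0)–(1.2155, 1.01997, 0)  len=1.0200
  (v1,v3,v2) [++-] → (1.2155, 1.01997, 0.255116)–(1.2155, 0, 0.567437)  len=1.0667
  (v3,v0,v4) [+--] → (1.2155, 1.01997, 0)–(1.2155, 1.34902, 0)  len=0.3290
  (v3,v4,v2) [+--] → (1.2155, 1.34902, 0)–(1.2155, 1.01997, 0.255116)  len=0.4164
  (v9,v0,v10) [--+] → (1.2155, -1.01997, 0)–(1.2155, -1.34902, 0)  len=0.3290
  (v9,v10,v2) [-+-] → (1.2155, -1.34902, 0)–(1.2155, -1.01997, 0.255116)  len=0.4164
  (v10,v0,v1) [+-+] → (1.2155, -1.01997, 0)–(1.2155, 0, 0)  len=1.0200
  (v10,v1,v2) [++-] → (1.2155, 0, 0.567437)–(1.2155, -1.01997, 0.255116)  len=1.0667

Chained into 1 loop(s):
  loop 1: 8 segments, perimeter = 5.6642
Total perimeter = 5.664

loops=1 perimeter=5.664


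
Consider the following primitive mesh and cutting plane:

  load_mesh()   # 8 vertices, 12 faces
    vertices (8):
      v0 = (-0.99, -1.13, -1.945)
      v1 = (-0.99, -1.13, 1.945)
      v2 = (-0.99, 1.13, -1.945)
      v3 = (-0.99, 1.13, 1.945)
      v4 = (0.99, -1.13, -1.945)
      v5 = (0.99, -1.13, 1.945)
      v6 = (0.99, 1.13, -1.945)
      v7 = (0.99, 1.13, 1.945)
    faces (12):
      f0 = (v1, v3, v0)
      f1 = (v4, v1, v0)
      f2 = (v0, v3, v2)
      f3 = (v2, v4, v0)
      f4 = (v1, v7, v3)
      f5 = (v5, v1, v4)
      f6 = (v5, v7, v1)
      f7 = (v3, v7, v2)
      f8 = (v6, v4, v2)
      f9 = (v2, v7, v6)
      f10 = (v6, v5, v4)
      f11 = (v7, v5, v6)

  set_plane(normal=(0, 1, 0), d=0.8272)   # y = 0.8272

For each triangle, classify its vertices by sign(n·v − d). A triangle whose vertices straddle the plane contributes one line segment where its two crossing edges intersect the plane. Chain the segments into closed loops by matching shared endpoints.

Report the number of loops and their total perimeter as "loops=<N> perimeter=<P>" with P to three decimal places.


loops=1 perimeter=11.740

Straddling triangles (8 of 12):
  (v1,v3,v0) [-+-] → (-0.99, 0.8272, 1.945)–(-0.99, 0.8272, 1.42381)  len=0.5212
  (v0,v3,v2) [-++] → (-0.99, 0.8272, 1.42381)–(-0.99, 0.8272, -1.945)  len=3.3688
  (v2,v4,v0) [+--] → (-0.724715, 0.8272, -1.945)–(-0.99, 0.8272, -1.945)  len=0.2653
  (v1,v7,v3) [-++] → (0.724715, 0.8272, 1.945)–(-0.99, 0.8272, 1.945)  len=1.7147
  (v5,v7,v1) [-+-] → (0.99, 0.8272, 1.945)–(0.724715, 0.8272, 1.945)  len=0.2653
  (v6,v4,v2) [+-+] → (0.99, 0.8272, -1.945)–(-0.724715, 0.8272, -1.945)  len=1.7147
  (v6,v5,v4) [+--] → (0.99, 0.8272, -1.42381)–(0.99, 0.8272, -1.945)  len=0.5212
  (v7,v5,v6) [+-+] → (0.99, 0.8272, 1.945)–(0.99, 0.8272, -1.42381)  len=3.3688

Chained into 1 loop(s):
  loop 1: 8 segments, perimeter = 11.7400
Total perimeter = 11.740


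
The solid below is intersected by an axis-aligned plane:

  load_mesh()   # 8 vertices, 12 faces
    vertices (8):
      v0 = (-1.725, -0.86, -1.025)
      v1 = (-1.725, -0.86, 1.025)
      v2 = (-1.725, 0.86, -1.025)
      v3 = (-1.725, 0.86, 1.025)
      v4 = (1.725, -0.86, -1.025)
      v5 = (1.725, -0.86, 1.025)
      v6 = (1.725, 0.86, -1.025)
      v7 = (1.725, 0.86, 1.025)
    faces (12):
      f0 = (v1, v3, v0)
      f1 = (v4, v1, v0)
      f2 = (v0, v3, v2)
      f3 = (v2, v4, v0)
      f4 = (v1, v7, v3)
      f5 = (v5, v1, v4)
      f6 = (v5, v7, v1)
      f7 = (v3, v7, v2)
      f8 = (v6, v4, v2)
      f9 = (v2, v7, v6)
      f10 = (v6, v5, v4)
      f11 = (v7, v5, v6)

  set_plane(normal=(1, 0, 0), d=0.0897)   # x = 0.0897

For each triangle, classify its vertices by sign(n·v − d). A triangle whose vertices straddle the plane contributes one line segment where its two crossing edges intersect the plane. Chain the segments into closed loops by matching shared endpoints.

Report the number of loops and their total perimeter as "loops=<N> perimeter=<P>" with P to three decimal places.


loops=1 perimeter=7.540

Straddling triangles (8 of 12):
  (v4,v1,v0) [+--] → (0.0897, -0.86, -0.0533)–(0.0897, -0.86, -1.025)  len=0.9717
  (v2,v4,v0) [-+-] → (0.0897, -0.04472, -1.025)–(0.0897, -0.86, -1.025)  len=0.8153
  (v1,v7,v3) [-+-] → (0.0897, 0.04472, 1.025)–(0.0897, 0.86, 1.025)  len=0.8153
  (v5,v1,v4) [+-+] → (0.0897, -0.86, 1.025)–(0.0897, -0.86, -0.0533)  len=1.0783
  (v5,v7,v1) [++-] → (0.0897, 0.04472, 1.025)–(0.0897, -0.86, 1.025)  len=0.9047
  (v3,v7,v2) [-+-] → (0.0897, 0.86, 1.025)–(0.0897, 0.86, 0.0533)  len=0.9717
  (v6,v4,v2) [++-] → (0.0897, -0.04472, -1.025)–(0.0897, 0.86, -1.025)  len=0.9047
  (v2,v7,v6) [-++] → (0.0897, 0.86, 0.0533)–(0.0897, 0.86, -1.025)  len=1.0783

Chained into 1 loop(s):
  loop 1: 8 segments, perimeter = 7.5400
Total perimeter = 7.540


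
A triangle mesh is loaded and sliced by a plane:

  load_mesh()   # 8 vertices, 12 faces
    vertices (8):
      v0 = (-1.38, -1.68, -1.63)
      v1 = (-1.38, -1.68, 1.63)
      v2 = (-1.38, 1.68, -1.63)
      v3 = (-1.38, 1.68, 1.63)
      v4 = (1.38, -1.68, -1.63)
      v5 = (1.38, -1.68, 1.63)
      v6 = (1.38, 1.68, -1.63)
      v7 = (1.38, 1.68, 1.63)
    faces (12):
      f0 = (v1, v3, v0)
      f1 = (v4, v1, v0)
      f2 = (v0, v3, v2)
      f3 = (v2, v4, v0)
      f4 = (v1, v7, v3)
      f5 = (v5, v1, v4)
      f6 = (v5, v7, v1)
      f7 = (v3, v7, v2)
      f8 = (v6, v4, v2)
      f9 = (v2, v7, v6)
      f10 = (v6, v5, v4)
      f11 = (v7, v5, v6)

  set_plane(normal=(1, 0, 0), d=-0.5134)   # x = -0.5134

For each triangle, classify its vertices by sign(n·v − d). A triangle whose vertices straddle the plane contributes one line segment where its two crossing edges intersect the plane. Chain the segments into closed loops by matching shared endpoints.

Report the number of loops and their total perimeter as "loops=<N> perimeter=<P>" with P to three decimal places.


loops=1 perimeter=13.240

Straddling triangles (8 of 12):
  (v4,v1,v0) [+--] → (-0.5134, -1.68, 0.606407)–(-0.5134, -1.68, -1.63)  len=2.2364
  (v2,v4,v0) [-+-] → (-0.5134, 0.625009, -1.63)–(-0.5134, -1.68, -1.63)  len=2.3050
  (v1,v7,v3) [-+-] → (-0.5134, -0.625009, 1.63)–(-0.5134, 1.68, 1.63)  len=2.3050
  (v5,v1,v4) [+-+] → (-0.5134, -1.68, 1.63)–(-0.5134, -1.68, 0.606407)  len=1.0236
  (v5,v7,v1) [++-] → (-0.5134, -0.625009, 1.63)–(-0.5134, -1.68, 1.63)  len=1.0550
  (v3,v7,v2) [-+-] → (-0.5134, 1.68, 1.63)–(-0.5134, 1.68, -0.606407)  len=2.2364
  (v6,v4,v2) [++-] → (-0.5134, 0.625009, -1.63)–(-0.5134, 1.68, -1.63)  len=1.0550
  (v2,v7,v6) [-++] → (-0.5134, 1.68, -0.606407)–(-0.5134, 1.68, -1.63)  len=1.0236

Chained into 1 loop(s):
  loop 1: 8 segments, perimeter = 13.2400
Total perimeter = 13.240


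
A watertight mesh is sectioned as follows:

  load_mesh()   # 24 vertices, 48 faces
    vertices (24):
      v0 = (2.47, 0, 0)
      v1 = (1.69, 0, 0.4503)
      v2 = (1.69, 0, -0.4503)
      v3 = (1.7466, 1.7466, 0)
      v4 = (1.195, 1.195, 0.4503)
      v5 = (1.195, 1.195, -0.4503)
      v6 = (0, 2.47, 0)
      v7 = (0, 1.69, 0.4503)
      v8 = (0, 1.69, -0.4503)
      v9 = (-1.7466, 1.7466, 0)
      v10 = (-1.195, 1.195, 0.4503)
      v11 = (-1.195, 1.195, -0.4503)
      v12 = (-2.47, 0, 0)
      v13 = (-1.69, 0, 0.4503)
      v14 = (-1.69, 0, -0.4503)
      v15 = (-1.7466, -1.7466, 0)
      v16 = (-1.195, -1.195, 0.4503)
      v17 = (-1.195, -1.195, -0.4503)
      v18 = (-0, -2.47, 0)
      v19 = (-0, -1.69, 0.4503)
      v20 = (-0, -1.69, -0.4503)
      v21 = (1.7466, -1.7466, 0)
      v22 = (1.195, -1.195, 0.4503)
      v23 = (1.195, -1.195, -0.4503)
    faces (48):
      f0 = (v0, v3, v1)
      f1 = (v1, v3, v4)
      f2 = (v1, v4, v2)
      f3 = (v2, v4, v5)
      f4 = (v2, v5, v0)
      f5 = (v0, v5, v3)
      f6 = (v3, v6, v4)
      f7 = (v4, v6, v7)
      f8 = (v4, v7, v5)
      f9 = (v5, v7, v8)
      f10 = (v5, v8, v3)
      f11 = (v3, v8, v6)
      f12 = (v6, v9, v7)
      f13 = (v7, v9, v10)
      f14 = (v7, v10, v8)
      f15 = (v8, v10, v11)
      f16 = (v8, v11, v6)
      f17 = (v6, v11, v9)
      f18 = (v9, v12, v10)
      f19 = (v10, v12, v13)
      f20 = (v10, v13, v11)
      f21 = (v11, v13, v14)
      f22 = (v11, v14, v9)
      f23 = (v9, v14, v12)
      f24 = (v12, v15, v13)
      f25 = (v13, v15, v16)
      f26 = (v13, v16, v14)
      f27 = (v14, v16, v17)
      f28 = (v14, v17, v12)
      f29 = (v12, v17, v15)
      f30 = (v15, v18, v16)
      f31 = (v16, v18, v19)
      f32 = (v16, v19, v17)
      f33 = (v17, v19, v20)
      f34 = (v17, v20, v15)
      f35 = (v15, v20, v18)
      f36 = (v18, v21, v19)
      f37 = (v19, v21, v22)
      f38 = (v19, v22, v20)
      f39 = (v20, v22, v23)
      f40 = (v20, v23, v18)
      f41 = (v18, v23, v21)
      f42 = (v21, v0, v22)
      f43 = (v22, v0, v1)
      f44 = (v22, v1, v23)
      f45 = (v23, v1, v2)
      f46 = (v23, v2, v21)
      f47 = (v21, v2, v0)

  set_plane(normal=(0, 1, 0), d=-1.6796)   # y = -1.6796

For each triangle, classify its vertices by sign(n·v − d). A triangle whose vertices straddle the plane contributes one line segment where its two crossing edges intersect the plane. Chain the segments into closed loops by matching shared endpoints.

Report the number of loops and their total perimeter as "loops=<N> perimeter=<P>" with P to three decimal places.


Straddling triangles (16 of 48):
  (v12,v15,v13) [+-+] → (-1.77435, -1.6796, 0)–(-1.74443, -1.6796, 0.0172736)  len=0.0345
  (v13,v15,v16) [+-+] → (-1.74443, -1.6796, 0.0172736)–(-1.6796, -1.6796, 0.0546956)  len=0.0749
  (v12,v17,v15) [++-] → (-1.6796, -1.6796, -0.0546956)–(-1.77435, -1.6796, 0)  len=0.1094
  (v15,v18,v16) [--+] → (-0.740806, -1.6796, 0.279151)–(-1.6796, -1.6796, 0.0546956)  len=0.9653
  (v16,v18,v19) [+--] → (-0.740806, -1.6796, 0.279151)–(-0.0251071, -1.6796, 0.4503)  len=0.7359
  (v16,v19,v17) [+-+] → (-0.0251071, -1.6796, 0.4503)–(-0.0251071, -1.6796, 0.431378)  len=0.0189
  (v17,v19,v20) [+--] → (-0.0251071, -1.6796, 0.431378)–(-0.0251071, -1.6796, -0.4503)  len=0.8817
  (v17,v20,v15) [+--] → (-0.0251071, -1.6796, -0.4503)–(-1.6796, -1.6796, -0.0546956)  len=1.7011
  (v19,v21,v22) [--+] → (1.6796, -1.6796, 0.0546956)–(0.0251071, -1.6796, 0.4503)  len=1.7011
  (v19,v22,v20) [-+-] → (0.0251071, -1.6796, 0.4503)–(0.0251071, -1.6796, -0.431378)  len=0.8817
  (v20,v22,v23) [-++] → (0.0251071, -1.6796, -0.431378)–(0.0251071, -1.6796, -0.4503)  len=0.0189
  (v20,v23,v18) [-+-] → (0.0251071, -1.6796, -0.4503)–(0.740806, -1.6796, -0.279151)  len=0.7359
  (v18,v23,v21) [-+-] → (0.740806, -1.6796, -0.279151)–(1.6796, -1.6796, -0.0546956)  len=0.9653
  (v21,v0,v22) [-++] → (1.77435, -1.6796, 0)–(1.6796, -1.6796, 0.0546956)  len=0.1094
  (v23,v2,v21) [++-] → (1.74443, -1.6796, -0.0172736)–(1.6796, -1.6796, -0.0546956)  len=0.0749
  (v21,v2,v0) [-++] → (1.74443, -1.6796, -0.0172736)–(1.77435, -1.6796, 0)  len=0.0345

Chained into 2 loop(s):
  loop 1: 8 segments, perimeter = 4.5217
  loop 2: 8 segments, perimeter = 4.5217
Total perimeter = 9.043

loops=2 perimeter=9.043


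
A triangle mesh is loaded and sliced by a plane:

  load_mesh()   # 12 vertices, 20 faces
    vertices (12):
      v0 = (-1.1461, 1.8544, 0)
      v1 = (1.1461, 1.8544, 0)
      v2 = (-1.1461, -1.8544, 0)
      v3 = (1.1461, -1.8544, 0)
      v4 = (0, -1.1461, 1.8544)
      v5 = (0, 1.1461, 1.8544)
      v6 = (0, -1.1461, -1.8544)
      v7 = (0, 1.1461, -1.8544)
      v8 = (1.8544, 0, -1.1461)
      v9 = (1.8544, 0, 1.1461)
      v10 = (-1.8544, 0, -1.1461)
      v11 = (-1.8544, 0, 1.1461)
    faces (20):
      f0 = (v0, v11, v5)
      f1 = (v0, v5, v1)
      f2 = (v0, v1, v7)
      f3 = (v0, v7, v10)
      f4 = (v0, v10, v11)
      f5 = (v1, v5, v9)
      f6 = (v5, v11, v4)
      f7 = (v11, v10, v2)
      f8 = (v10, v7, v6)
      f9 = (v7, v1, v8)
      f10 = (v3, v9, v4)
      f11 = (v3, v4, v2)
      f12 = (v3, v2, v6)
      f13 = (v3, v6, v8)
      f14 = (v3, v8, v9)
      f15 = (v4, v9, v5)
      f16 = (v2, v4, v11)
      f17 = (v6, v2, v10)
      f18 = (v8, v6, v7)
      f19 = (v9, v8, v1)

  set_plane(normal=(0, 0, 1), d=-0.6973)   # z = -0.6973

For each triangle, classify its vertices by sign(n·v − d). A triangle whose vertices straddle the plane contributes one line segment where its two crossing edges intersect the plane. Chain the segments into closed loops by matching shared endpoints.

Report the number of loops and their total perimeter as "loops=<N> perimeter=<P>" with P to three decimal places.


Straddling triangles (10 of 20):
  (v0,v1,v7) [++-] → (0.715138, 1.58806, -0.6973)–(-0.715138, 1.58806, -0.6973)  len=1.4303
  (v0,v7,v10) [+--] → (-0.715138, 1.58806, -0.6973)–(-1.57704, 0.726162, -0.6973)  len=1.2189
  (v0,v10,v11) [+-+] → (-1.57704, 0.726162, -0.6973)–(-1.8544, 0, -0.6973)  len=0.7773
  (v11,v10,v2) [+-+] → (-1.8544, 0, -0.6973)–(-1.57704, -0.726162, -0.6973)  len=0.7773
  (v7,v1,v8) [-+-] → (0.715138, 1.58806, -0.6973)–(1.57704, 0.726162, -0.6973)  len=1.2189
  (v3,v2,v6) [++-] → (-0.715138, -1.58806, -0.6973)–(0.715138, -1.58806, -0.6973)  len=1.4303
  (v3,v6,v8) [+--] → (0.715138, -1.58806, -0.6973)–(1.57704, -0.726162, -0.6973)  len=1.2189
  (v3,v8,v9) [+-+] → (1.57704, -0.726162, -0.6973)–(1.8544, 0, -0.6973)  len=0.7773
  (v6,v2,v10) [-+-] → (-0.715138, -1.58806, -0.6973)–(-1.57704, -0.726162, -0.6973)  len=1.2189
  (v9,v8,v1) [+-+] → (1.8544, 0, -0.6973)–(1.57704, 0.726162, -0.6973)  len=0.7773

Chained into 1 loop(s):
  loop 1: 10 segments, perimeter = 10.8455
Total perimeter = 10.846

loops=1 perimeter=10.846


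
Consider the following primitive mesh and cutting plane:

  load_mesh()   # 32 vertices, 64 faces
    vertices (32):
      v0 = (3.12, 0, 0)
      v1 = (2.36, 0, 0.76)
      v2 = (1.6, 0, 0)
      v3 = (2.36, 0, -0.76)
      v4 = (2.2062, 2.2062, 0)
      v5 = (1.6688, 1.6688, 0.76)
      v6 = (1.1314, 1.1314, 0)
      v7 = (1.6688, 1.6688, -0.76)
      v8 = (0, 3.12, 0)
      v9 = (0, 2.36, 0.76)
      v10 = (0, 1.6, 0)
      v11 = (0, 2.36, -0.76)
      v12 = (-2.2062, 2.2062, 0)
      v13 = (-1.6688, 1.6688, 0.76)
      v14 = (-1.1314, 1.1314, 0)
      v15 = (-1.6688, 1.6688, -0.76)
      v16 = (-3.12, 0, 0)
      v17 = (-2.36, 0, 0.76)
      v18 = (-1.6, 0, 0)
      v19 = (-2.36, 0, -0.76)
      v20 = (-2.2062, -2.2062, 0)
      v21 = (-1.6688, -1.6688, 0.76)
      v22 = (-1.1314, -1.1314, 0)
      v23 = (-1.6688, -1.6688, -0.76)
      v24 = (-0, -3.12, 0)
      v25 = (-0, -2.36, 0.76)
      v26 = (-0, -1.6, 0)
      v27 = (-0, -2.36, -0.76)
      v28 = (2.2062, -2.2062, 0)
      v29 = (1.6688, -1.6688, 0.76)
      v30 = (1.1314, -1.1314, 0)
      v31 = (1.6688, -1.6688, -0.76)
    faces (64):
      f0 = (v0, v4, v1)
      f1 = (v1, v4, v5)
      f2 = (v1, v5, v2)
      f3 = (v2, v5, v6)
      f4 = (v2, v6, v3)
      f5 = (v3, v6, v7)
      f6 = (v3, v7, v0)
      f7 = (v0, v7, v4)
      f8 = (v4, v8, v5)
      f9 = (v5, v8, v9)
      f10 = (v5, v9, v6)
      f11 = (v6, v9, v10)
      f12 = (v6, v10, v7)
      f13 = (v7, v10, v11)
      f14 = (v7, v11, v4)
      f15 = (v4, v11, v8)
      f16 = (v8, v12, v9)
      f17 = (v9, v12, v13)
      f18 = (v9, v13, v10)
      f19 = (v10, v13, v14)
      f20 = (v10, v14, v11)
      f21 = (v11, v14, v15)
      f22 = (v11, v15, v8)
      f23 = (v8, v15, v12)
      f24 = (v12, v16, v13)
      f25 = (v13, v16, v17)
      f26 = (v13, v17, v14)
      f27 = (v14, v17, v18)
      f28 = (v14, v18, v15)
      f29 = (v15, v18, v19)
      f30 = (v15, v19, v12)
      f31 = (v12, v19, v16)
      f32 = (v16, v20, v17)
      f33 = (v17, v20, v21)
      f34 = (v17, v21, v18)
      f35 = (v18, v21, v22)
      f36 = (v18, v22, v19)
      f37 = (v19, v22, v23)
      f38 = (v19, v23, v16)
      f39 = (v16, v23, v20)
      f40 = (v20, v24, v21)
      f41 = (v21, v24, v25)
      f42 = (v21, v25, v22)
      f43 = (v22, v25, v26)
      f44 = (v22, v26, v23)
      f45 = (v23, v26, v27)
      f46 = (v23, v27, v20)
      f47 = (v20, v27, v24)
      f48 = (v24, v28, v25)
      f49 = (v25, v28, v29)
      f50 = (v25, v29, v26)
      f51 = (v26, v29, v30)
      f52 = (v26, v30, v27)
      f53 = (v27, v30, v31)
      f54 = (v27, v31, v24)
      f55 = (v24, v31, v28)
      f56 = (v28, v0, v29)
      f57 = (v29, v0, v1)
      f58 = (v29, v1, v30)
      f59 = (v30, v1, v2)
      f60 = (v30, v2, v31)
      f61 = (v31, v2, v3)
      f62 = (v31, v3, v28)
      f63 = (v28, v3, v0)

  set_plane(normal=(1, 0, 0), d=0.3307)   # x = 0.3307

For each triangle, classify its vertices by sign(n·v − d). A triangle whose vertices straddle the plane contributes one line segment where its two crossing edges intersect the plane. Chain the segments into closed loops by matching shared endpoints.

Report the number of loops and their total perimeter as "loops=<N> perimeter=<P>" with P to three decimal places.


Straddling triangles (16 of 64):
  (v4,v8,v5) [+-+] → (0.3307, 2.98303, 0)–(0.3307, 2.83242, 0.150606)  len=0.2130
  (v5,v8,v9) [+--] → (0.3307, 2.83242, 0.150606)–(0.3307, 2.22303, 0.76)  len=0.8618
  (v5,v9,v6) [+-+] → (0.3307, 2.22303, 0.76)–(0.3307, 2.00089, 0.537858)  len=0.3142
  (v6,v9,v10) [+--] → (0.3307, 2.00089, 0.537858)–(0.3307, 1.46303, 0)  len=0.7606
  (v6,v10,v7) [+-+] → (0.3307, 1.46303, 0)–(0.3307, 1.61363, -0.150606)  len=0.2130
  (v7,v10,v11) [+--] → (0.3307, 1.61363, -0.150606)–(0.3307, 2.22303, -0.76)  len=0.8618
  (v7,v11,v4) [+-+] → (0.3307, 2.22303, -0.76)–(0.3307, 2.33695, -0.646079)  len=0.1611
  (v4,v11,v8) [+--] → (0.3307, 2.33695, -0.646079)–(0.3307, 2.98303, 0)  len=0.9137
  (v24,v28,v25) [-+-] → (0.3307, -2.98303, 0)–(0.3307, -2.33695, 0.646079)  len=0.9137
  (v25,v28,v29) [-++] → (0.3307, -2.33695, 0.646079)–(0.3307, -2.22303, 0.76)  len=0.1611
  (v25,v29,v26) [-+-] → (0.3307, -2.22303, 0.76)–(0.3307, -1.61363, 0.150606)  len=0.8618
  (v26,v29,v30) [-++] → (0.3307, -1.61363, 0.150606)–(0.3307, -1.46303, 0)  len=0.2130
  (v26,v30,v27) [-+-] → (0.3307, -1.46303, 0)–(0.3307, -2.00089, -0.537858)  len=0.7606
  (v27,v30,v31) [-++] → (0.3307, -2.00089, -0.537858)–(0.3307, -2.22303, -0.76)  len=0.3142
  (v27,v31,v24) [-+-] → (0.3307, -2.22303, -0.76)–(0.3307, -2.83242, -0.150606)  len=0.8618
  (v24,v31,v28) [-++] → (0.3307, -2.83242, -0.150606)–(0.3307, -2.98303, 0)  len=0.2130

Chained into 2 loop(s):
  loop 1: 8 segments, perimeter = 4.2992
  loop 2: 8 segments, perimeter = 4.2992
Total perimeter = 8.598

loops=2 perimeter=8.598


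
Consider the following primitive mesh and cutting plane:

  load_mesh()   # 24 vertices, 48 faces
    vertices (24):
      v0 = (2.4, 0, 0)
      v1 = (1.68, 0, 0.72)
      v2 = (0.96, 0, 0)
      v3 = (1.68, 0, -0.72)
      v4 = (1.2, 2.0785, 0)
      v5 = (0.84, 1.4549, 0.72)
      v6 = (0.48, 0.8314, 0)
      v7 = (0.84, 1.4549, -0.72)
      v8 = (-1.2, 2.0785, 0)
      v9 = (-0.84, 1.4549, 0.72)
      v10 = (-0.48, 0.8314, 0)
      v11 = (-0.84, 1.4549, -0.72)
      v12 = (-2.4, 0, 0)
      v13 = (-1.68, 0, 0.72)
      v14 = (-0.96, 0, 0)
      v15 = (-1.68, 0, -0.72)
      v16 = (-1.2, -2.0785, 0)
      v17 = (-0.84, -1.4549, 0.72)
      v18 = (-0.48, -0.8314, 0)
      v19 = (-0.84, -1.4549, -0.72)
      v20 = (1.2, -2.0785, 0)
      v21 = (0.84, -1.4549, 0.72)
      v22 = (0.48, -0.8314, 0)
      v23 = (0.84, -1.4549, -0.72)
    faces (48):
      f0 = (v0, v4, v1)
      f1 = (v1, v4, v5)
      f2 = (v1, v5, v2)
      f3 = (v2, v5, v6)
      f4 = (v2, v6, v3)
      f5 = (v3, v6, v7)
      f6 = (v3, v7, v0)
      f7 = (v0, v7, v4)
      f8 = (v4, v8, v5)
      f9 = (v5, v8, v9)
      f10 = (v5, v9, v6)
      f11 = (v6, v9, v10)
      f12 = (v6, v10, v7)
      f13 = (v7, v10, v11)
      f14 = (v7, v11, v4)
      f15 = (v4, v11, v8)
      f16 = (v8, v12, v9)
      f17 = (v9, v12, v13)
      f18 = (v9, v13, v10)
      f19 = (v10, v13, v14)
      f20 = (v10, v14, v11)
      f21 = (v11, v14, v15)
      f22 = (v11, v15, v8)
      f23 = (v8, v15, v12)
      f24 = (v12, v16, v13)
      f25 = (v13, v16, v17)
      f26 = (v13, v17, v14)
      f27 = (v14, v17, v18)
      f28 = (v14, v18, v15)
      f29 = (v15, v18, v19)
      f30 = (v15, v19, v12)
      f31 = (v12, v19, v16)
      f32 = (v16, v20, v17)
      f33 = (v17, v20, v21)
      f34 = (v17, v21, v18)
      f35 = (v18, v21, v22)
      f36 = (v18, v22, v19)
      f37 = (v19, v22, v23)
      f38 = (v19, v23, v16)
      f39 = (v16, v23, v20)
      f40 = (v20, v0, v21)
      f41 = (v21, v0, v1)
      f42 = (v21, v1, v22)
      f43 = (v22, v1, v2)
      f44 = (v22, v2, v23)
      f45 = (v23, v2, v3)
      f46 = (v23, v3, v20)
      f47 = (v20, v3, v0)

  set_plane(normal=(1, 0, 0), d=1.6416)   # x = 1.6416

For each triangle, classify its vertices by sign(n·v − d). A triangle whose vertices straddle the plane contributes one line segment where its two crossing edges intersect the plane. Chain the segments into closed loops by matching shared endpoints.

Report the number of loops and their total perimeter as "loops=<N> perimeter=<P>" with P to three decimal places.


Straddling triangles (14 of 48):
  (v0,v4,v1) [+-+] → (1.6416, 1.31361, 0)–(1.6416, 0.16628, 0.6624)  len=1.3248
  (v1,v4,v5) [+--] → (1.6416, 0.16628, 0.6624)–(1.6416, 0.0665097, 0.72)  len=0.1152
  (v1,v5,v2) [+--] → (1.6416, 0.0665097, 0.72)–(1.6416, 0, 0.6816)  len=0.0768
  (v2,v6,v3) [--+] → (1.6416, 0.0266048, -0.69696)–(1.6416, 0, -0.6816)  len=0.0307
  (v3,v6,v7) [+--] → (1.6416, 0.0266048, -0.69696)–(1.6416, 0.0665097, -0.72)  len=0.0461
  (v3,v7,v0) [+-+] → (1.6416, 0.0665097, -0.72)–(1.6416, 0.707305, -0.350031)  len=0.7399
  (v0,v7,v4) [+--] → (1.6416, 0.707305, -0.350031)–(1.6416, 1.31361, 0)  len=0.7001
  (v20,v0,v21) [-+-] → (1.6416, -1.31361, 0)–(1.6416, -0.707305, 0.350031)  len=0.7001
  (v21,v0,v1) [-++] → (1.6416, -0.707305, 0.350031)–(1.6416, -0.0665097, 0.72)  len=0.7399
  (v21,v1,v22) [-+-] → (1.6416, -0.0665097, 0.72)–(1.6416, -0.0266048, 0.69696)  len=0.0461
  (v22,v1,v2) [-+-] → (1.6416, -0.0266048, 0.69696)–(1.6416, 0, 0.6816)  len=0.0307
  (v23,v2,v3) [--+] → (1.6416, 0, -0.6816)–(1.6416, -0.0665097, -0.72)  len=0.0768
  (v23,v3,v20) [-+-] → (1.6416, -0.0665097, -0.72)–(1.6416, -0.16628, -0.6624)  len=0.1152
  (v20,v3,v0) [-++] → (1.6416, -0.16628, -0.6624)–(1.6416, -1.31361, 0)  len=1.3248

Chained into 1 loop(s):
  loop 1: 14 segments, perimeter = 6.0673
Total perimeter = 6.067

loops=1 perimeter=6.067


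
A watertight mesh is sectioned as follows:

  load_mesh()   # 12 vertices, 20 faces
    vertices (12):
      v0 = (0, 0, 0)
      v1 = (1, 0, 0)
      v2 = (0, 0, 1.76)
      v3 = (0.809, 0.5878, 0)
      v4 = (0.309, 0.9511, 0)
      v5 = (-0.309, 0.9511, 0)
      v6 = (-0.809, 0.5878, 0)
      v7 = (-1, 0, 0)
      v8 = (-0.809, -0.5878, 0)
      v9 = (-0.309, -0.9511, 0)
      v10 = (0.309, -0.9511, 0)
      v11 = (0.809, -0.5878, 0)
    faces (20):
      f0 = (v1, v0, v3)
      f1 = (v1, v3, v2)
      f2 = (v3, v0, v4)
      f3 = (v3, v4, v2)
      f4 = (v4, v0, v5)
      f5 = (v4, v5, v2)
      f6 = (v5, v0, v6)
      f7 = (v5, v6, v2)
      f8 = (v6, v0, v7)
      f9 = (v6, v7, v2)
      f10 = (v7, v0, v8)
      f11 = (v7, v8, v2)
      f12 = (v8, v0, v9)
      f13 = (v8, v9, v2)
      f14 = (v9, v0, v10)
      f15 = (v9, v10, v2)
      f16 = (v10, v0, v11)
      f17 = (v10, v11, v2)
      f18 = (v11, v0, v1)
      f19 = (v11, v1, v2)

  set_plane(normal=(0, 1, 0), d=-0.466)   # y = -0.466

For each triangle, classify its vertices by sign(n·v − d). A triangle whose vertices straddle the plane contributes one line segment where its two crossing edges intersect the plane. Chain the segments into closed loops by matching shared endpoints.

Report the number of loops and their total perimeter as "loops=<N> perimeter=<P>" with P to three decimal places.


loops=1 perimeter=4.287

Straddling triangles (10 of 20):
  (v7,v0,v8) [++-] → (-0.641364, -0.466, 0)–(-0.848578, -0.466, 0)  len=0.2072
  (v7,v8,v2) [+-+] → (-0.848578, -0.466, 0)–(-0.641364, -0.466, 0.364695)  len=0.4195
  (v8,v0,v9) [-+-] → (-0.641364, -0.466, 0)–(-0.151397, -0.466, 0)  len=0.4900
  (v8,v9,v2) [--+] → (-0.151397, -0.466, 0.897672)–(-0.641364, -0.466, 0.364695)  len=0.7240
  (v9,v0,v10) [-+-] → (-0.151397, -0.466, 0)–(0.151397, -0.466, 0)  len=0.3028
  (v9,v10,v2) [--+] → (0.151397, -0.466, 0.897672)–(-0.151397, -0.466, 0.897672)  len=0.3028
  (v10,v0,v11) [-+-] → (0.151397, -0.466, 0)–(0.641364, -0.466, 0)  len=0.4900
  (v10,v11,v2) [--+] → (0.641364, -0.466, 0.364695)–(0.151397, -0.466, 0.897672)  len=0.7240
  (v11,v0,v1) [-++] → (0.641364, -0.466, 0)–(0.848578, -0.466, 0)  len=0.2072
  (v11,v1,v2) [-++] → (0.848578, -0.466, 0)–(0.641364, -0.466, 0.364695)  len=0.4195

Chained into 1 loop(s):
  loop 1: 10 segments, perimeter = 4.2868
Total perimeter = 4.287


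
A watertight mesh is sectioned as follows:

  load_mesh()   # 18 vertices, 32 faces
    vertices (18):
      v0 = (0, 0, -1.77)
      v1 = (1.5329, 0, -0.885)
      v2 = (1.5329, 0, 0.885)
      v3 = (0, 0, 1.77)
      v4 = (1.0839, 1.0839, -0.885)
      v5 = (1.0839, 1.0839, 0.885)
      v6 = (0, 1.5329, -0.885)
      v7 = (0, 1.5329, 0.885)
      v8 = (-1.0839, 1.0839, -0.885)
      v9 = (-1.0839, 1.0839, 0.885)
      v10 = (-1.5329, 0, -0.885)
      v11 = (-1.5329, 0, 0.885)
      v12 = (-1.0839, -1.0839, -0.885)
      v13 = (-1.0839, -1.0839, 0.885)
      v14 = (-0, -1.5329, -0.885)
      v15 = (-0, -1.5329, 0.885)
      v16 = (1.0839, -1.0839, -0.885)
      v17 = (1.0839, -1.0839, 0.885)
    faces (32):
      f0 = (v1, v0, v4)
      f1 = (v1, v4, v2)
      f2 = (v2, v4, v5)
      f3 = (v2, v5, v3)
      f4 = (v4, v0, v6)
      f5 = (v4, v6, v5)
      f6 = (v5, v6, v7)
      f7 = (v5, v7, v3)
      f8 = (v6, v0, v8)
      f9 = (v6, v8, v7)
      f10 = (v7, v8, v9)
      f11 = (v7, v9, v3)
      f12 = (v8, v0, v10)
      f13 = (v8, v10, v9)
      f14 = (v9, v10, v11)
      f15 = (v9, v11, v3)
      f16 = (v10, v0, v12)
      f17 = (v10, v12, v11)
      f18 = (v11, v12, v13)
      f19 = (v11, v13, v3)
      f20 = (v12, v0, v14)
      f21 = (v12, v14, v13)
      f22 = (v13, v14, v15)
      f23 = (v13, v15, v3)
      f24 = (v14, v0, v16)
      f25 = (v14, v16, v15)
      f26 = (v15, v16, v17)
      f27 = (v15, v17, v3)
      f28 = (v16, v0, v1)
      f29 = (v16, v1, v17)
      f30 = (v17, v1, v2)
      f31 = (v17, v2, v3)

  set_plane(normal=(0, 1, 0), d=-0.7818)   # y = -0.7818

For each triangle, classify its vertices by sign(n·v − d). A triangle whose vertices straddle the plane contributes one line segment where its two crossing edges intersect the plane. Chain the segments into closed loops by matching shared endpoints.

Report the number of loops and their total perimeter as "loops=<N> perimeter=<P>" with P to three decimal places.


Straddling triangles (12 of 32):
  (v10,v0,v12) [++-] → (-0.7818, -0.7818, -1.13166)–(-1.20904, -0.7818, -0.885)  len=0.4933
  (v10,v12,v11) [+-+] → (-1.20904, -0.7818, -0.885)–(-1.20904, -0.7818, -0.391673)  len=0.4933
  (v11,v12,v13) [+--] → (-1.20904, -0.7818, -0.391673)–(-1.20904, -0.7818, 0.885)  len=1.2767
  (v11,v13,v3) [+-+] → (-1.20904, -0.7818, 0.885)–(-0.7818, -0.7818, 1.13166)  len=0.4933
  (v12,v0,v14) [-+-] → (-0.7818, -0.7818, -1.13166)–(0, -0.7818, -1.31864)  len=0.8038
  (v13,v15,v3) [--+] → (0, -0.7818, 1.31864)–(-0.7818, -0.7818, 1.13166)  len=0.8038
  (v14,v0,v16) [-+-] → (0, -0.7818, -1.31864)–(0.7818, -0.7818, -1.13166)  len=0.8038
  (v15,v17,v3) [--+] → (0.7818, -0.7818, 1.13166)–(0, -0.7818, 1.31864)  len=0.8038
  (v16,v0,v1) [-++] → (0.7818, -0.7818, -1.13166)–(1.20904, -0.7818, -0.885)  len=0.4933
  (v16,v1,v17) [-+-] → (1.20904, -0.7818, -0.885)–(1.20904, -0.7818, 0.391673)  len=1.2767
  (v17,v1,v2) [-++] → (1.20904, -0.7818, 0.391673)–(1.20904, -0.7818, 0.885)  len=0.4933
  (v17,v2,v3) [-++] → (1.20904, -0.7818, 0.885)–(0.7818, -0.7818, 1.13166)  len=0.4933

Chained into 1 loop(s):
  loop 1: 12 segments, perimeter = 8.7287
Total perimeter = 8.729

loops=1 perimeter=8.729


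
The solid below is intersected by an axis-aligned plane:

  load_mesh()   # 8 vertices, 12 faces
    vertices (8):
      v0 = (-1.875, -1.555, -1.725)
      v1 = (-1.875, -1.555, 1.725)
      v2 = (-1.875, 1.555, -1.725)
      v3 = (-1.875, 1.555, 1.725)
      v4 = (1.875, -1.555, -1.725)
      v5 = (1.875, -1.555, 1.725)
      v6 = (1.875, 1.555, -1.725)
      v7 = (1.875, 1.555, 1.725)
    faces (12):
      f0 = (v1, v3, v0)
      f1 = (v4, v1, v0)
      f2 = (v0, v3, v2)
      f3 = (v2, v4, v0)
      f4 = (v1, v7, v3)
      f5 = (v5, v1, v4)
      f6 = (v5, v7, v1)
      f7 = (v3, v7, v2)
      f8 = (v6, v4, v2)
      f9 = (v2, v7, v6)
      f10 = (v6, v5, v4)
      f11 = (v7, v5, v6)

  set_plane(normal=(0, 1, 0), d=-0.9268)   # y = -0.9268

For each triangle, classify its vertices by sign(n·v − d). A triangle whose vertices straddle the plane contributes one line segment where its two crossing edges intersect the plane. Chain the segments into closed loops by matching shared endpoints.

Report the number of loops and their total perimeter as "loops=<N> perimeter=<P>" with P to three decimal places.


Straddling triangles (8 of 12):
  (v1,v3,v0) [-+-] → (-1.875, -0.9268, 1.725)–(-1.875, -0.9268, -1.02812)  len=2.7531
  (v0,v3,v2) [-++] → (-1.875, -0.9268, -1.02812)–(-1.875, -0.9268, -1.725)  len=0.6969
  (v2,v4,v0) [+--] → (1.11752, -0.9268, -1.725)–(-1.875, -0.9268, -1.725)  len=2.9925
  (v1,v7,v3) [-++] → (-1.11752, -0.9268, 1.725)–(-1.875, -0.9268, 1.725)  len=0.7575
  (v5,v7,v1) [-+-] → (1.875, -0.9268, 1.725)–(-1.11752, -0.9268, 1.725)  len=2.9925
  (v6,v4,v2) [+-+] → (1.875, -0.9268, -1.725)–(1.11752, -0.9268, -1.725)  len=0.7575
  (v6,v5,v4) [+--] → (1.875, -0.9268, 1.02812)–(1.875, -0.9268, -1.725)  len=2.7531
  (v7,v5,v6) [+-+] → (1.875, -0.9268, 1.725)–(1.875, -0.9268, 1.02812)  len=0.6969

Chained into 1 loop(s):
  loop 1: 8 segments, perimeter = 14.4000
Total perimeter = 14.400

loops=1 perimeter=14.400


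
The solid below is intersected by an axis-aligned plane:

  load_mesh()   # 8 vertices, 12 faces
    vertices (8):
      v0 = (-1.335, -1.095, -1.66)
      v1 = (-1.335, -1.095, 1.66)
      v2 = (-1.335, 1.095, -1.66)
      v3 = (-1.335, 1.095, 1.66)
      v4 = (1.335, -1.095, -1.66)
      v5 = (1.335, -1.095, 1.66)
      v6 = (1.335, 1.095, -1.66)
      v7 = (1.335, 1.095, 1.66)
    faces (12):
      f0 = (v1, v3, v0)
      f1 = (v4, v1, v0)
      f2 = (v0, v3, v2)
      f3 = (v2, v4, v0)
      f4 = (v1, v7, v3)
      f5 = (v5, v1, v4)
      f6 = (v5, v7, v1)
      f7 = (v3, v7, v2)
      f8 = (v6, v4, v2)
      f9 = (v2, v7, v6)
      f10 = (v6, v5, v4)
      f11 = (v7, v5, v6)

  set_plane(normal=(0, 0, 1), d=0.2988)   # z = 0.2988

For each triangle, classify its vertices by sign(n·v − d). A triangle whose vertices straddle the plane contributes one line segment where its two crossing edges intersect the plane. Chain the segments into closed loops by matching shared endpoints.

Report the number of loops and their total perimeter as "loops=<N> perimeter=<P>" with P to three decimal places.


loops=1 perimeter=9.720

Straddling triangles (8 of 12):
  (v1,v3,v0) [++-] → (-1.335, 0.1971, 0.2988)–(-1.335, -1.095, 0.2988)  len=1.2921
  (v4,v1,v0) [-+-] → (-0.2403, -1.095, 0.2988)–(-1.335, -1.095, 0.2988)  len=1.0947
  (v0,v3,v2) [-+-] → (-1.335, 0.1971, 0.2988)–(-1.335, 1.095, 0.2988)  len=0.8979
  (v5,v1,v4) [++-] → (-0.2403, -1.095, 0.2988)–(1.335, -1.095, 0.2988)  len=1.5753
  (v3,v7,v2) [++-] → (0.2403, 1.095, 0.2988)–(-1.335, 1.095, 0.2988)  len=1.5753
  (v2,v7,v6) [-+-] → (0.2403, 1.095, 0.2988)–(1.335, 1.095, 0.2988)  len=1.0947
  (v6,v5,v4) [-+-] → (1.335, -0.1971, 0.2988)–(1.335, -1.095, 0.2988)  len=0.8979
  (v7,v5,v6) [++-] → (1.335, -0.1971, 0.2988)–(1.335, 1.095, 0.2988)  len=1.2921

Chained into 1 loop(s):
  loop 1: 8 segments, perimeter = 9.7200
Total perimeter = 9.720


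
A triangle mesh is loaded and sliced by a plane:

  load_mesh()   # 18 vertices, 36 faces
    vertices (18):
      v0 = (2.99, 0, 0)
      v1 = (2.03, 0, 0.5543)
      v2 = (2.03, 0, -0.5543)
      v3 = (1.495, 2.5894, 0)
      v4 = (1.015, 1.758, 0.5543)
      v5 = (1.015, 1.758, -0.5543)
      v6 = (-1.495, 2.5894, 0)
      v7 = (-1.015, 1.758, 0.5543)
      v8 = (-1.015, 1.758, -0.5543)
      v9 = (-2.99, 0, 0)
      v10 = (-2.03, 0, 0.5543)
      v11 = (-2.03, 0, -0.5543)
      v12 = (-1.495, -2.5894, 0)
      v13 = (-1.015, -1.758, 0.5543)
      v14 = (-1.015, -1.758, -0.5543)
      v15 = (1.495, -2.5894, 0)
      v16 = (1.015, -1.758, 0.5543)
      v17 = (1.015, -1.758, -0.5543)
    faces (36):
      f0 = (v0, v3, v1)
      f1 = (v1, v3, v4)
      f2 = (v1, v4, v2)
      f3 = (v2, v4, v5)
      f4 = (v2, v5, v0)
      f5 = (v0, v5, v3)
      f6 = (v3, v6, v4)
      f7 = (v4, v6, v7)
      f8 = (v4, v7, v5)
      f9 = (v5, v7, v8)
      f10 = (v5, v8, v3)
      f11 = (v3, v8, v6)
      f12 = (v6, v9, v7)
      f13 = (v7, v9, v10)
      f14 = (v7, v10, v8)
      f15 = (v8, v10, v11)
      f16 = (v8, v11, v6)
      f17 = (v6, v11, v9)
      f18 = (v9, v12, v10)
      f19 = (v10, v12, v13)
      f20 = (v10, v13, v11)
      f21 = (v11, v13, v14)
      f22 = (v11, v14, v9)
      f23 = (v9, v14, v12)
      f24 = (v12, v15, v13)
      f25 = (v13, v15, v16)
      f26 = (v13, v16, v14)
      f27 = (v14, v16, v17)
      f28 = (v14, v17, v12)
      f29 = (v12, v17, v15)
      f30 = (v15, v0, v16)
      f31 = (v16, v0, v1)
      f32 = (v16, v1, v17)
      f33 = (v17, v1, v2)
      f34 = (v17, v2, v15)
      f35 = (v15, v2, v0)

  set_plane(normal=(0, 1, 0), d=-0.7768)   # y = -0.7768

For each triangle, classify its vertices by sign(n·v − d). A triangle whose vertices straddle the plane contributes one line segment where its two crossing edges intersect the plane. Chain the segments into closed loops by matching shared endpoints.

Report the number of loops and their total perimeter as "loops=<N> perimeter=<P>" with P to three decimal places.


Straddling triangles (12 of 36):
  (v9,v12,v10) [+-+] → (-2.54151, -0.7768, 0)–(-1.8695, -0.7768, 0.388014)  len=0.7760
  (v10,v12,v13) [+--] → (-1.8695, -0.7768, 0.388014)–(-1.58151, -0.7768, 0.5543)  len=0.3326
  (v10,v13,v11) [+-+] → (-1.58151, -0.7768, 0.5543)–(-1.58151, -0.7768, -0.0644476)  len=0.6187
  (v11,v13,v14) [+--] → (-1.58151, -0.7768, -0.0644476)–(-1.58151, -0.7768, -0.5543)  len=0.4899
  (v11,v14,v9) [+-+] → (-1.58151, -0.7768, -0.5543)–(-2.11732, -0.7768, -0.244926)  len=0.6187
  (v9,v14,v12) [+--] → (-2.11732, -0.7768, -0.244926)–(-2.54151, -0.7768, 0)  len=0.4898
  (v15,v0,v16) [-+-] → (2.54151, -0.7768, 0)–(2.11732, -0.7768, 0.244926)  len=0.4898
  (v16,v0,v1) [-++] → (2.11732, -0.7768, 0.244926)–(1.58151, -0.7768, 0.5543)  len=0.6187
  (v16,v1,v17) [-+-] → (1.58151, -0.7768, 0.5543)–(1.58151, -0.7768, 0.0644476)  len=0.4899
  (v17,v1,v2) [-++] → (1.58151, -0.7768, 0.0644476)–(1.58151, -0.7768, -0.5543)  len=0.6187
  (v17,v2,v15) [-+-] → (1.58151, -0.7768, -0.5543)–(1.8695, -0.7768, -0.388014)  len=0.3326
  (v15,v2,v0) [-++] → (1.8695, -0.7768, -0.388014)–(2.54151, -0.7768, 0)  len=0.7760

Chained into 2 loop(s):
  loop 1: 6 segments, perimeter = 3.3257
  loop 2: 6 segments, perimeter = 3.3257
Total perimeter = 6.651

loops=2 perimeter=6.651


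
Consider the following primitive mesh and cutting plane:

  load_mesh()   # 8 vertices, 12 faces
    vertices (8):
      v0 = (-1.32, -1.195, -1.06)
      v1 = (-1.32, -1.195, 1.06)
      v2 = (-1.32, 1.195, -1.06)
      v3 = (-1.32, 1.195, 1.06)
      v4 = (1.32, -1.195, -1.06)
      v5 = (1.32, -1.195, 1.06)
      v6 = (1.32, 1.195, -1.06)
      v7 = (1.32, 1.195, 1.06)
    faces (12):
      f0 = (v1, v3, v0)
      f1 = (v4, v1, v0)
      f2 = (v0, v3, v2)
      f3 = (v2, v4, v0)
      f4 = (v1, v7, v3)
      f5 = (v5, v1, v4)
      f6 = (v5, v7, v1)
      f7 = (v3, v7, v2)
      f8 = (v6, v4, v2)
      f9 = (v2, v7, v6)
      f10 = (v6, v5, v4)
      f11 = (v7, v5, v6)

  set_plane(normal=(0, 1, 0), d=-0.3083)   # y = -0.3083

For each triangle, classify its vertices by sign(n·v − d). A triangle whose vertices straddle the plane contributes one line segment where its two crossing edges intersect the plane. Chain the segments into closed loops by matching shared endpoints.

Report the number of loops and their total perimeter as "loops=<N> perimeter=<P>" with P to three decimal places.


loops=1 perimeter=9.520

Straddling triangles (8 of 12):
  (v1,v3,v0) [-+-] → (-1.32, -0.3083, 1.06)–(-1.32, -0.3083, -0.273471)  len=1.3335
  (v0,v3,v2) [-++] → (-1.32, -0.3083, -0.273471)–(-1.32, -0.3083, -1.06)  len=0.7865
  (v2,v4,v0) [+--] → (0.340549, -0.3083, -1.06)–(-1.32, -0.3083, -1.06)  len=1.6605
  (v1,v7,v3) [-++] → (-0.340549, -0.3083, 1.06)–(-1.32, -0.3083, 1.06)  len=0.9795
  (v5,v7,v1) [-+-] → (1.32, -0.3083, 1.06)–(-0.340549, -0.3083, 1.06)  len=1.6605
  (v6,v4,v2) [+-+] → (1.32, -0.3083, -1.06)–(0.340549, -0.3083, -1.06)  len=0.9795
  (v6,v5,v4) [+--] → (1.32, -0.3083, 0.273471)–(1.32, -0.3083, -1.06)  len=1.3335
  (v7,v5,v6) [+-+] → (1.32, -0.3083, 1.06)–(1.32, -0.3083, 0.273471)  len=0.7865

Chained into 1 loop(s):
  loop 1: 8 segments, perimeter = 9.5200
Total perimeter = 9.520
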